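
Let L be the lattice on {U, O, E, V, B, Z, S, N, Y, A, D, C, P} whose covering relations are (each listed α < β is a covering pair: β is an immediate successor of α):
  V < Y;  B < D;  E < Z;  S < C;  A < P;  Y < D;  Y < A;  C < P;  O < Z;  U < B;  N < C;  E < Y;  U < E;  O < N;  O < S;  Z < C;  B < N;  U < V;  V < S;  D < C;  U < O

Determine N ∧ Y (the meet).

Common lower bounds of {N, Y}: U.
The greatest among these is U.

U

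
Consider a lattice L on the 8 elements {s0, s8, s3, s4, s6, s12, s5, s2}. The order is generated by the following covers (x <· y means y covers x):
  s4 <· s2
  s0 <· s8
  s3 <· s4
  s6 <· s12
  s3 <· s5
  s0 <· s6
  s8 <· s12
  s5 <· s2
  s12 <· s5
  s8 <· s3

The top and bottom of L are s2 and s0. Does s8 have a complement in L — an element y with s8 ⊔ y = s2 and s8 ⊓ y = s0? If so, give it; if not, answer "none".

none

For every candidate y, either s8 ∨ y ≠ s2 or s8 ∧ y ≠ s0; no complement exists.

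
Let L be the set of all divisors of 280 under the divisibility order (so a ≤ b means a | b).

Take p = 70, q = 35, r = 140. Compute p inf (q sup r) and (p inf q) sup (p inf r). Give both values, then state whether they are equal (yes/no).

q sup r = 140, so p inf (q sup r) = 70 inf 140 = 70.
p inf q = 35 and p inf r = 70, so (p inf q) sup (p inf r) = 35 sup 70 = 70.
Equal: yes.

70; 70; yes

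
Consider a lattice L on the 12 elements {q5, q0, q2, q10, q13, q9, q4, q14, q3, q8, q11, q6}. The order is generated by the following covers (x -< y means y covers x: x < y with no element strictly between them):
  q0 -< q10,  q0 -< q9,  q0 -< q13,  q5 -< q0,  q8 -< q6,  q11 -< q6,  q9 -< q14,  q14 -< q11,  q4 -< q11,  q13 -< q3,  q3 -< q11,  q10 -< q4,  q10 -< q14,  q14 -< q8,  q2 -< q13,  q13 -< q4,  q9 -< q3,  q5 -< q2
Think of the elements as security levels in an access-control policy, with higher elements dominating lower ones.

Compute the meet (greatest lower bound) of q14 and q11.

q14

Common lower bounds of {q14, q11}: q0, q10, q14, q5, q9.
The greatest among these is q14.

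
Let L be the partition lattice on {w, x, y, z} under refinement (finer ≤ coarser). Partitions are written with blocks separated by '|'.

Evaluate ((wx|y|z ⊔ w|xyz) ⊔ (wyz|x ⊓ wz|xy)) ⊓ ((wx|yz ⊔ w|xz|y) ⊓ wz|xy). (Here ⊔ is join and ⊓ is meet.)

wx|y|z ∨ w|xyz = wxyz
wyz|x ∧ wz|xy = wz|x|y
wxyz ∨ wz|x|y = wxyz
wx|yz ∨ w|xz|y = wxyz
wxyz ∧ wz|xy = wz|xy
wxyz ∧ wz|xy = wz|xy

wz|xy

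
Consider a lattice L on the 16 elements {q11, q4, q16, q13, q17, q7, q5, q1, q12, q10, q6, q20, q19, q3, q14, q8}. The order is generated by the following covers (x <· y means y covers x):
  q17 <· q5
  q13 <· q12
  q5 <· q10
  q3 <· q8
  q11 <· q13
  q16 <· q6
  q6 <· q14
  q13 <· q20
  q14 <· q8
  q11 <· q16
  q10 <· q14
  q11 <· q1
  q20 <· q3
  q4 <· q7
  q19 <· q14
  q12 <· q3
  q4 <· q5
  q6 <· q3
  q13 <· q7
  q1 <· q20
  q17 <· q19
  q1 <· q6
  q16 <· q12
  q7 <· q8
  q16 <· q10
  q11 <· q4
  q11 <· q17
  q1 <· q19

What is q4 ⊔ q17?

Common upper bounds of {q4, q17}: q10, q14, q5, q8.
The least among these is q5.

q5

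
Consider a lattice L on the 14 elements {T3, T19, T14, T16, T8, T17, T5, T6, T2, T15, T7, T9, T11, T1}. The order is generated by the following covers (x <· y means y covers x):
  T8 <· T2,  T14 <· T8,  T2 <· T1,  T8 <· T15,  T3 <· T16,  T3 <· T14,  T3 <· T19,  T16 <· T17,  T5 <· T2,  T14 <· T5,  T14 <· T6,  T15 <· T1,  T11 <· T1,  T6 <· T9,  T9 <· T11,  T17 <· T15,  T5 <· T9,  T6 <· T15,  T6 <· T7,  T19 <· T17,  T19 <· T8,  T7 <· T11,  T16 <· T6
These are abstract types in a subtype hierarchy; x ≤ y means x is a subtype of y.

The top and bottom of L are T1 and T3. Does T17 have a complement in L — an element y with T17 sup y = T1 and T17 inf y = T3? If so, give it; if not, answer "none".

Need y with T17 ∨ y = T1 and T17 ∧ y = T3.
Checking each element gives: T5.

T5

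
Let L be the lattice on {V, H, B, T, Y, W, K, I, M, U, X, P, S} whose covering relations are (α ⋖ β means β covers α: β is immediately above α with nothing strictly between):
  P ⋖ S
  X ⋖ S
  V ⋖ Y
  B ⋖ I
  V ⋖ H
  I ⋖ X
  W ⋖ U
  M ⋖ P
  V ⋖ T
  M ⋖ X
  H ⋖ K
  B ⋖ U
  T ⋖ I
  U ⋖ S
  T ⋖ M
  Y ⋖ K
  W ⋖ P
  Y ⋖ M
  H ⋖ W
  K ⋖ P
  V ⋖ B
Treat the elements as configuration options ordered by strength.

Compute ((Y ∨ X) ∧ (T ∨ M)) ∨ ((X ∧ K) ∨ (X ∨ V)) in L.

Y ∨ X = X
T ∨ M = M
X ∧ M = M
X ∧ K = Y
X ∨ V = X
Y ∨ X = X
M ∨ X = X

X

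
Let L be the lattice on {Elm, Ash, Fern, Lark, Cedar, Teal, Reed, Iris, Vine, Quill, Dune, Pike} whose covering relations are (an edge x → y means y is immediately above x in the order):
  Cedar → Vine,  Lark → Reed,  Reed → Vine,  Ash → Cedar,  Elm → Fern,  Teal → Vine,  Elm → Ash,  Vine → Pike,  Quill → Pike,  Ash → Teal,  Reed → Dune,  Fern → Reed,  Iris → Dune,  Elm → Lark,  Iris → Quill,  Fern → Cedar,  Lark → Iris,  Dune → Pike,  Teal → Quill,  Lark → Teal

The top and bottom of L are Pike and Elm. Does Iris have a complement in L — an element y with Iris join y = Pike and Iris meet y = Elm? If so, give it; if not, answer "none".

Need y with Iris ∨ y = Pike and Iris ∧ y = Elm.
Checking each element gives: Cedar.

Cedar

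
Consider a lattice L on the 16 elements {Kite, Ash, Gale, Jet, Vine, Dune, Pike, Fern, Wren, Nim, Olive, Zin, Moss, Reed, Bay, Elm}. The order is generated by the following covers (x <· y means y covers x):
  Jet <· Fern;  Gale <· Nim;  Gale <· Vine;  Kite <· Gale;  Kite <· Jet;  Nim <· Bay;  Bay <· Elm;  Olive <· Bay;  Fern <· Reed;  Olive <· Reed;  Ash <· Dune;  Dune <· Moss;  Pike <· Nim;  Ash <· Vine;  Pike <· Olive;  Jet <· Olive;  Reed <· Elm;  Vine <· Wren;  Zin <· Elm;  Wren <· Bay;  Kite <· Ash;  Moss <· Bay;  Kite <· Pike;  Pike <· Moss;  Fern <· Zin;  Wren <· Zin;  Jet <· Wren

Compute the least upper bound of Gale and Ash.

Common upper bounds of {Gale, Ash}: Bay, Elm, Vine, Wren, Zin.
The least among these is Vine.

Vine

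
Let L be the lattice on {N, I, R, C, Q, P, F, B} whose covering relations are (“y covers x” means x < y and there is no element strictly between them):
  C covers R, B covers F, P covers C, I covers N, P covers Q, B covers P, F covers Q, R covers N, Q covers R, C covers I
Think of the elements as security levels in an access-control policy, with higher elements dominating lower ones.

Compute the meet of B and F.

Common lower bounds of {B, F}: F, N, Q, R.
The greatest among these is F.

F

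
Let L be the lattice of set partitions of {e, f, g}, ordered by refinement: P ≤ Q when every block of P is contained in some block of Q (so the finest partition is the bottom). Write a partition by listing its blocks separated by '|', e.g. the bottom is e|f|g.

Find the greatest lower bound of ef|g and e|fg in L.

Common lower bounds of {ef|g, e|fg}: e|f|g.
The greatest among these is e|f|g.

e|f|g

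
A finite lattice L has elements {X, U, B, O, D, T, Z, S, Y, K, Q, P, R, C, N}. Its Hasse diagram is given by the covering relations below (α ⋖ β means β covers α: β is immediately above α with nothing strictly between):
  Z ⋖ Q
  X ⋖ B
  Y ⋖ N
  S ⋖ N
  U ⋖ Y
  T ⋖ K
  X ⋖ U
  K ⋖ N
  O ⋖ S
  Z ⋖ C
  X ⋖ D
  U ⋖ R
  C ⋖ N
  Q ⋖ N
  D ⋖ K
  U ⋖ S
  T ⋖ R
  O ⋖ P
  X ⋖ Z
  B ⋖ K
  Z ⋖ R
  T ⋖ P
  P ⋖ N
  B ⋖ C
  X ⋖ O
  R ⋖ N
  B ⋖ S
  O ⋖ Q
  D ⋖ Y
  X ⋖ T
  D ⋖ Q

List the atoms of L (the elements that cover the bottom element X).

The atoms are exactly the elements that cover X: B, D, O, T, U, Z.

B, D, O, T, U, Z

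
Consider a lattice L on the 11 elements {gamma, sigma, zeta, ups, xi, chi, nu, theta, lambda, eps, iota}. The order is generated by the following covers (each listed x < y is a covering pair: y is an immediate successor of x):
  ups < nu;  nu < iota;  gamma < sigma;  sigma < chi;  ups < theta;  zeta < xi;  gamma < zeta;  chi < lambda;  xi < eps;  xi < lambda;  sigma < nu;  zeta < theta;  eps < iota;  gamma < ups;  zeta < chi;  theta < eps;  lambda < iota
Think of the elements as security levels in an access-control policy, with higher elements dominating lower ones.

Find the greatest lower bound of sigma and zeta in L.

Common lower bounds of {sigma, zeta}: gamma.
The greatest among these is gamma.

gamma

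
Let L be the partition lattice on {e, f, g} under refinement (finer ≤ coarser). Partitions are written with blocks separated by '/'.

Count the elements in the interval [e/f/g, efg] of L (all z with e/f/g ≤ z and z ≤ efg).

5

The interval [e/f/g, efg] = {e/f/g, e/fg, ef/g, efg, eg/f}, which has 5 elements.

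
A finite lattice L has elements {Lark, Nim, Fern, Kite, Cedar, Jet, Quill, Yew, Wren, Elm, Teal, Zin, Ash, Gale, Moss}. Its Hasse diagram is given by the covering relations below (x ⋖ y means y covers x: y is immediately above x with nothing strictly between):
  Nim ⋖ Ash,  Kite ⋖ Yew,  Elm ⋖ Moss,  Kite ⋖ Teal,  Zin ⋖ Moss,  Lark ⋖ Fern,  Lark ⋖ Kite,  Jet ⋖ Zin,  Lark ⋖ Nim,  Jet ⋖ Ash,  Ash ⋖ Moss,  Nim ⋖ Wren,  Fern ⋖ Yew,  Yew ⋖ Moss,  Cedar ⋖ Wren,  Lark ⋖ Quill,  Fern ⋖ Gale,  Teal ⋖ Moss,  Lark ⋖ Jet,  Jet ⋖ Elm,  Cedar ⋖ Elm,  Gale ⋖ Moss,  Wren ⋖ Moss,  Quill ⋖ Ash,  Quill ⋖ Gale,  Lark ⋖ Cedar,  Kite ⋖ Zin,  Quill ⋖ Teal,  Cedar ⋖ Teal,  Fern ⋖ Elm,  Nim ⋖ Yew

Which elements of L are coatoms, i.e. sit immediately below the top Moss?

The coatoms are exactly the elements covered by Moss: Ash, Elm, Gale, Teal, Wren, Yew, Zin.

Ash, Elm, Gale, Teal, Wren, Yew, Zin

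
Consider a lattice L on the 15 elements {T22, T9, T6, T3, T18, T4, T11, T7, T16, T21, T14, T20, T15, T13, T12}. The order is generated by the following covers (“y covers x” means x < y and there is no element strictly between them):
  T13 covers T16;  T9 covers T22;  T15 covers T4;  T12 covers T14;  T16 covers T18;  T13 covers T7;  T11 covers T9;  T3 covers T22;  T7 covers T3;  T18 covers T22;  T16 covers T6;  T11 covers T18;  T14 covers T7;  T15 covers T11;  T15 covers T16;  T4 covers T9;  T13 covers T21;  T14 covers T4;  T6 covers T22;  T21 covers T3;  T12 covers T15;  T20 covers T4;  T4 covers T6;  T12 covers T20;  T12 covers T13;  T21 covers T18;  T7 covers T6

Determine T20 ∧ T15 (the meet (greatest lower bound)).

T4

Common lower bounds of {T20, T15}: T22, T4, T6, T9.
The greatest among these is T4.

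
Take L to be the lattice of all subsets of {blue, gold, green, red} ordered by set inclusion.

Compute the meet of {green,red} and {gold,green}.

{green}

Common lower bounds of {{green,red}, {gold,green}}: {green}, {}.
The greatest among these is {green}.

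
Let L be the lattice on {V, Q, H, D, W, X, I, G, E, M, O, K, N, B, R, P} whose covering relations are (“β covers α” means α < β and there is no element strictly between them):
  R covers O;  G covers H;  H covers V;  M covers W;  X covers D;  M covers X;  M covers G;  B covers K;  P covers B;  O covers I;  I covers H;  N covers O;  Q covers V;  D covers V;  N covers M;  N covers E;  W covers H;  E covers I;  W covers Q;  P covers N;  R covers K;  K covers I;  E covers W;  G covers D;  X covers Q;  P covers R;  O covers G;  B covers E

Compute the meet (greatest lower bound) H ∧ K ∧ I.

Common lower bounds of {H, K, I}: H, V.
The greatest among these is H.

H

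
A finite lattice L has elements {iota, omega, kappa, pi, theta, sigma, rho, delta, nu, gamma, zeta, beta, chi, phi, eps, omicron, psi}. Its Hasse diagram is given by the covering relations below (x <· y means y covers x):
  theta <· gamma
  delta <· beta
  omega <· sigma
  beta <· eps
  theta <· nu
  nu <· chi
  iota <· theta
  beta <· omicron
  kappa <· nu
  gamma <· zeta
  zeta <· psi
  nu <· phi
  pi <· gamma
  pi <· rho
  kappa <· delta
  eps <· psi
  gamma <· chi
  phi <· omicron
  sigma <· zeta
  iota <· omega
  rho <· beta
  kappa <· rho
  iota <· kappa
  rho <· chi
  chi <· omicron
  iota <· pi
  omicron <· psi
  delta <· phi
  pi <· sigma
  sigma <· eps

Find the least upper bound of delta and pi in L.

beta

Common upper bounds of {delta, pi}: beta, eps, omicron, psi.
The least among these is beta.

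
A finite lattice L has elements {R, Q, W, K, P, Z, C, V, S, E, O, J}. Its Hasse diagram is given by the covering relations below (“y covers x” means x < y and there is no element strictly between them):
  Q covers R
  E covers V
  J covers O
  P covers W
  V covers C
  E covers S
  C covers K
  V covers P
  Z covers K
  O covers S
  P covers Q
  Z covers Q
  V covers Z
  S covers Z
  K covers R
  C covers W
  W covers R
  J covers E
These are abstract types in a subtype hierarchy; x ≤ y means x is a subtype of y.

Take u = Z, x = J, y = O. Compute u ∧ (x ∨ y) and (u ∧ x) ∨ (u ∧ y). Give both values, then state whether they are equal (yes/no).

x ∨ y = J, so u ∧ (x ∨ y) = Z ∧ J = Z.
u ∧ x = Z and u ∧ y = Z, so (u ∧ x) ∨ (u ∧ y) = Z ∨ Z = Z.
Equal: yes.

Z; Z; yes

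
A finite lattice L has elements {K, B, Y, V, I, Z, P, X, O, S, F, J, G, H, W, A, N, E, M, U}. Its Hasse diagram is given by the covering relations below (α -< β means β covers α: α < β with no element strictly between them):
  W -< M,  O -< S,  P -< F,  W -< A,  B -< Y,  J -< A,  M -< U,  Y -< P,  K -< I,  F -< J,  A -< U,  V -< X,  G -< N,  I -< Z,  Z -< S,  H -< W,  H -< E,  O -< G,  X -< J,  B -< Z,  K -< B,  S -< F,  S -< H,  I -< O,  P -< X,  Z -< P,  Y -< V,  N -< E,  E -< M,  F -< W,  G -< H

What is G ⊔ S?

Common upper bounds of {G, S}: A, E, H, M, U, W.
The least among these is H.

H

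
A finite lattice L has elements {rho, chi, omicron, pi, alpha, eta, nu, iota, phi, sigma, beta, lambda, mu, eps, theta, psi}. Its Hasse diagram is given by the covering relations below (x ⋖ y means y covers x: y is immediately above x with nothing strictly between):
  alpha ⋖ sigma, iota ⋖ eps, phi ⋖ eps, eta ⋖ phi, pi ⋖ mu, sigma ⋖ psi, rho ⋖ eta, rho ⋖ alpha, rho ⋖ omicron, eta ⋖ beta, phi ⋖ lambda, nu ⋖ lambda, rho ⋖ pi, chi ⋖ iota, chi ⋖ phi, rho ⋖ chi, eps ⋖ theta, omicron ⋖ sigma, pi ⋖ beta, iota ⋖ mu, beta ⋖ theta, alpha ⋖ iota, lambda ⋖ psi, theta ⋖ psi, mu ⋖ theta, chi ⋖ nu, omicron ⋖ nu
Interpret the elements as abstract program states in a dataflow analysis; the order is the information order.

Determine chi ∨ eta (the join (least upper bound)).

phi

Common upper bounds of {chi, eta}: eps, lambda, phi, psi, theta.
The least among these is phi.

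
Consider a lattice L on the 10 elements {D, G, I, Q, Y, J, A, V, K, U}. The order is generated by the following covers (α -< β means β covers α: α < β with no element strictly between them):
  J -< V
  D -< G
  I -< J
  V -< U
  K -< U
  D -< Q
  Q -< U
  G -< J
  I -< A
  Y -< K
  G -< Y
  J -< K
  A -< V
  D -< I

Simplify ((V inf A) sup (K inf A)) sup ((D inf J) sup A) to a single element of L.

V ∧ A = A
K ∧ A = I
A ∨ I = A
D ∧ J = D
D ∨ A = A
A ∨ A = A

A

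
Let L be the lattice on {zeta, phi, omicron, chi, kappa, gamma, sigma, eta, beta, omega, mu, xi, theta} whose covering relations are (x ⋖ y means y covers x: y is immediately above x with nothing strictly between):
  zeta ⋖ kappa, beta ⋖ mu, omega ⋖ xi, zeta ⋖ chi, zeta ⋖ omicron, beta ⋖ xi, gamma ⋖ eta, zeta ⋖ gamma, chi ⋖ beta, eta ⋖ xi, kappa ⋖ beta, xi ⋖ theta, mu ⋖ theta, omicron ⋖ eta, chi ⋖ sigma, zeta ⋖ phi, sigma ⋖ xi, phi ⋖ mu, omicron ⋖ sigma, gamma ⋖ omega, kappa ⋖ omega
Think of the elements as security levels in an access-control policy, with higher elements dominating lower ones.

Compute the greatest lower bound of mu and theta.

mu

Common lower bounds of {mu, theta}: beta, chi, kappa, mu, phi, zeta.
The greatest among these is mu.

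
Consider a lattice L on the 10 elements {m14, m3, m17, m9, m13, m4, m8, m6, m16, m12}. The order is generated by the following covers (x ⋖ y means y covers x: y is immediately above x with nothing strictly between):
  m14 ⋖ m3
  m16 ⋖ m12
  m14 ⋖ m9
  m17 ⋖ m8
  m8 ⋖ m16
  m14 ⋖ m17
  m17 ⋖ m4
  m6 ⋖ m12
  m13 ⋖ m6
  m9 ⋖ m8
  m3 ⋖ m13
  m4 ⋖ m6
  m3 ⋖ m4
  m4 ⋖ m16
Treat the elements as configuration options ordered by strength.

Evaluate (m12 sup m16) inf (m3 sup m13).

m13

m12 ∨ m16 = m12
m3 ∨ m13 = m13
m12 ∧ m13 = m13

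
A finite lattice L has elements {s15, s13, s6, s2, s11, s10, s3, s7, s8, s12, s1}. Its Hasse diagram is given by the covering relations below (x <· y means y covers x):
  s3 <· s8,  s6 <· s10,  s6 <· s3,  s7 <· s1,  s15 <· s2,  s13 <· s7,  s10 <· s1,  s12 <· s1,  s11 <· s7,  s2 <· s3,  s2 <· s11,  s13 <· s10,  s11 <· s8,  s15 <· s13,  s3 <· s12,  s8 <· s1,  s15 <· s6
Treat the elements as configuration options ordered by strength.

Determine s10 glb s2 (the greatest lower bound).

s15

Common lower bounds of {s10, s2}: s15.
The greatest among these is s15.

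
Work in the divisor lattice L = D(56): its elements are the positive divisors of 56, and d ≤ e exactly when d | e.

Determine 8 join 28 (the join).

In the divisibility order, the join is the least common multiple: lcm(8, 28) = 56.

56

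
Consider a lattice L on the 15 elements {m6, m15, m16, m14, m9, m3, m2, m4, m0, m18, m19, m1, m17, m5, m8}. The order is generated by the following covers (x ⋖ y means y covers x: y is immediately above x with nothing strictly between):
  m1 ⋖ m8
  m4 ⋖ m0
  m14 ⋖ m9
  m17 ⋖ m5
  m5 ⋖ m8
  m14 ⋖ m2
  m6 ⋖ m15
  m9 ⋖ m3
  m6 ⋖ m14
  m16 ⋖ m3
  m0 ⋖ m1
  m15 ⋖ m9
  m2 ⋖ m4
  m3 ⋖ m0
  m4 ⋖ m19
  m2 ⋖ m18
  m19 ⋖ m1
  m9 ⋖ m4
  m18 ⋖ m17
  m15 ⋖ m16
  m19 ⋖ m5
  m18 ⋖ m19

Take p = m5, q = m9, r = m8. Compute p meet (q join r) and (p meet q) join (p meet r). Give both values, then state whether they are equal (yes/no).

q join r = m8, so p meet (q join r) = m5 meet m8 = m5.
p meet q = m9 and p meet r = m5, so (p meet q) join (p meet r) = m9 join m5 = m5.
Equal: yes.

m5; m5; yes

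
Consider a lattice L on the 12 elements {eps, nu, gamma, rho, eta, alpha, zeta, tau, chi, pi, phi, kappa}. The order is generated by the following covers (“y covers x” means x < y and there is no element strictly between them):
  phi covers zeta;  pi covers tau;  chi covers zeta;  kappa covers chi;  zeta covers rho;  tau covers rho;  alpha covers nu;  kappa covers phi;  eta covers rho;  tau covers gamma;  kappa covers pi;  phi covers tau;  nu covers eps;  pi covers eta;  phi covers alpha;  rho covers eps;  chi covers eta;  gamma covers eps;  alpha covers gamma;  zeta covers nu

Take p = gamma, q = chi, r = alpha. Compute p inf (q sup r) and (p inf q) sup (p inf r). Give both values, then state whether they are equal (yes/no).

q sup r = kappa, so p inf (q sup r) = gamma inf kappa = gamma.
p inf q = eps and p inf r = gamma, so (p inf q) sup (p inf r) = eps sup gamma = gamma.
Equal: yes.

gamma; gamma; yes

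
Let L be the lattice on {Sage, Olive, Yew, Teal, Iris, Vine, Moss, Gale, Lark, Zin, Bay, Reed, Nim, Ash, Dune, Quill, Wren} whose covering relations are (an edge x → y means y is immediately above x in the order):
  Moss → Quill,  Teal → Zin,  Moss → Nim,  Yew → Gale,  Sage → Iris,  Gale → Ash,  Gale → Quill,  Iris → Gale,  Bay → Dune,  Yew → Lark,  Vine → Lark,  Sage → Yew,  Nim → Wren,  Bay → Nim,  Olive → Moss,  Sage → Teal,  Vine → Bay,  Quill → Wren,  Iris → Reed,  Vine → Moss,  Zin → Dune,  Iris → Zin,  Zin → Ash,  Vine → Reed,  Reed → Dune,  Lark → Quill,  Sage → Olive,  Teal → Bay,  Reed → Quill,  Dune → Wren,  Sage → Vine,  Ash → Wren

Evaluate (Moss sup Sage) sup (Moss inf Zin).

Moss

Moss ∨ Sage = Moss
Moss ∧ Zin = Sage
Moss ∨ Sage = Moss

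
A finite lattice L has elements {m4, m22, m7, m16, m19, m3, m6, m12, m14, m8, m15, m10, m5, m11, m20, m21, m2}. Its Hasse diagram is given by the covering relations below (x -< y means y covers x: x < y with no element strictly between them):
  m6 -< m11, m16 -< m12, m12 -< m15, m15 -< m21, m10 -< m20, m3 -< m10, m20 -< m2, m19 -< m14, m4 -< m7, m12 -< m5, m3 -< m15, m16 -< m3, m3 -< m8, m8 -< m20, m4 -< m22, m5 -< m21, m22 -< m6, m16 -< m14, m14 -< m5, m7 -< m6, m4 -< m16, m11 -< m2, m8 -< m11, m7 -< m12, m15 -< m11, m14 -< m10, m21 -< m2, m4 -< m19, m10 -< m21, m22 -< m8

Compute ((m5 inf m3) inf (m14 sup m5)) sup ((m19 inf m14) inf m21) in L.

m5 ∧ m3 = m16
m14 ∨ m5 = m5
m16 ∧ m5 = m16
m19 ∧ m14 = m19
m19 ∧ m21 = m19
m16 ∨ m19 = m14

m14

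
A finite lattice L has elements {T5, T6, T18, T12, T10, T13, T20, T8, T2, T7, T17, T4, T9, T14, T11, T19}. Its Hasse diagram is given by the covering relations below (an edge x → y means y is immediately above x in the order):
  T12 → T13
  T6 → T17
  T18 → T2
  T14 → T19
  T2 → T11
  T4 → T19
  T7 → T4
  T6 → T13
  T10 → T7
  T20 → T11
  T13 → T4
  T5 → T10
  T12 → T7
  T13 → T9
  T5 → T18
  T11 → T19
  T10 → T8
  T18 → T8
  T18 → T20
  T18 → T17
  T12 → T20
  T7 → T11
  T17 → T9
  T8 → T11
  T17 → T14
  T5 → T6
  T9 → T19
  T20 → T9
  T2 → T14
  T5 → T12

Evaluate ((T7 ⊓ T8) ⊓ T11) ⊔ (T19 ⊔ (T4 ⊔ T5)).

T19

T7 ∧ T8 = T10
T10 ∧ T11 = T10
T4 ∨ T5 = T4
T19 ∨ T4 = T19
T10 ∨ T19 = T19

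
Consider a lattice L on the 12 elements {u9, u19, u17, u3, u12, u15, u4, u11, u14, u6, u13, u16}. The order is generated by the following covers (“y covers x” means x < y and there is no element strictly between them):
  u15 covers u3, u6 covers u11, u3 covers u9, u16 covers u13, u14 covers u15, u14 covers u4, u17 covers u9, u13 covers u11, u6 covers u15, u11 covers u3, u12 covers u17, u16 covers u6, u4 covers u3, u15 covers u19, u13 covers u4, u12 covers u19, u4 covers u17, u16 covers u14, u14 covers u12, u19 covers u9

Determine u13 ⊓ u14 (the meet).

u4

Common lower bounds of {u13, u14}: u17, u3, u4, u9.
The greatest among these is u4.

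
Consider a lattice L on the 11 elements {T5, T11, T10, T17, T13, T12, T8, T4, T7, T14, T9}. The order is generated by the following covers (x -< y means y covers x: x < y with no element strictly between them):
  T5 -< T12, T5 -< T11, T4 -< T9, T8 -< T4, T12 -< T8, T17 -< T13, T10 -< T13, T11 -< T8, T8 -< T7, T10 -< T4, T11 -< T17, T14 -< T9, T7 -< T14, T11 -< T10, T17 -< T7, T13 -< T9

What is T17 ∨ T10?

T13

Common upper bounds of {T17, T10}: T13, T9.
The least among these is T13.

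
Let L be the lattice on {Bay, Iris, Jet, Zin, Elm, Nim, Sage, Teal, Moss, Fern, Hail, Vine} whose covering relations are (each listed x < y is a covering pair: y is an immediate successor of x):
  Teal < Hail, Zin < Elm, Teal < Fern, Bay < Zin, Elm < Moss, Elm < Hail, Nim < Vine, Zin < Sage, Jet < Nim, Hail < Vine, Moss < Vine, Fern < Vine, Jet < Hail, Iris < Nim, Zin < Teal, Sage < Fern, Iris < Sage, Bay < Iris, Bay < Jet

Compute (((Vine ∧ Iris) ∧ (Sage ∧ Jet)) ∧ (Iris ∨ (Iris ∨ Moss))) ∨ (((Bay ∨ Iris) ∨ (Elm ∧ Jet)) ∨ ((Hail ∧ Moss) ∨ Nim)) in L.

Vine

Vine ∧ Iris = Iris
Sage ∧ Jet = Bay
Iris ∧ Bay = Bay
Iris ∨ Moss = Vine
Iris ∨ Vine = Vine
Bay ∧ Vine = Bay
Bay ∨ Iris = Iris
Elm ∧ Jet = Bay
Iris ∨ Bay = Iris
Hail ∧ Moss = Elm
Elm ∨ Nim = Vine
Iris ∨ Vine = Vine
Bay ∨ Vine = Vine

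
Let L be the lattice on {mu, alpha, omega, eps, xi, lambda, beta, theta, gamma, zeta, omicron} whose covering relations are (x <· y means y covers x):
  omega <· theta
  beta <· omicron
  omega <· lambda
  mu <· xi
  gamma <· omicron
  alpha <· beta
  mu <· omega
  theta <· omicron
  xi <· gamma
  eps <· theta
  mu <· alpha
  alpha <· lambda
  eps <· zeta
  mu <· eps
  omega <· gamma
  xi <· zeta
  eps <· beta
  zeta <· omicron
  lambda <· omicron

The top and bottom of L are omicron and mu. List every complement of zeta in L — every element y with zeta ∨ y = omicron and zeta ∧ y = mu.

Need y with zeta ∨ y = omicron and zeta ∧ y = mu.
Checking each element gives: alpha, lambda, omega.

alpha, lambda, omega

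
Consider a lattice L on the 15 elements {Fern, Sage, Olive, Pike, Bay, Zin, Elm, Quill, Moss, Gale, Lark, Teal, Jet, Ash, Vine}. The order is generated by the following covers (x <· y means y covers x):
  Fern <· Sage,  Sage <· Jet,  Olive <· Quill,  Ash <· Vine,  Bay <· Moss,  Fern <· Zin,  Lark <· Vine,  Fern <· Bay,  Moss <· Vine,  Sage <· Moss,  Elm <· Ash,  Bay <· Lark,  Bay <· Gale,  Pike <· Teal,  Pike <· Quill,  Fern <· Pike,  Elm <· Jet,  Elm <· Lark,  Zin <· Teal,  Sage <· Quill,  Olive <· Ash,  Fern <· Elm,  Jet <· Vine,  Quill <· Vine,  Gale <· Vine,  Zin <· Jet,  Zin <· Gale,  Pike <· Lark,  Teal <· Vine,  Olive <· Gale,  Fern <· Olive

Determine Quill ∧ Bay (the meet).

Fern

Common lower bounds of {Quill, Bay}: Fern.
The greatest among these is Fern.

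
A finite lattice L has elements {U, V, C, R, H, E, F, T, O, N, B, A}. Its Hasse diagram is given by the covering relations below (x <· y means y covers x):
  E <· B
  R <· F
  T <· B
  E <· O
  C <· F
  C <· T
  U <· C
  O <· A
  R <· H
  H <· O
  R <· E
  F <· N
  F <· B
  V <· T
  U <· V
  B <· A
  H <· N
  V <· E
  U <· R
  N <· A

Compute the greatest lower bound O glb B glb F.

Common lower bounds of {O, B, F}: R, U.
The greatest among these is R.

R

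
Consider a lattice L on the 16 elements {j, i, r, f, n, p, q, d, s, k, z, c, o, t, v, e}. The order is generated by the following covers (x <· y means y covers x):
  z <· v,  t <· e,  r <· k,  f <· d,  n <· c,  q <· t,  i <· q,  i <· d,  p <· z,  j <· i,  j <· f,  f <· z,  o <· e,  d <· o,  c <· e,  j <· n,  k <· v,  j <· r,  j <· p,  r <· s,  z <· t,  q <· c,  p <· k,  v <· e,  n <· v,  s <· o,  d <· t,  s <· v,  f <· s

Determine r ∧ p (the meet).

j

Common lower bounds of {r, p}: j.
The greatest among these is j.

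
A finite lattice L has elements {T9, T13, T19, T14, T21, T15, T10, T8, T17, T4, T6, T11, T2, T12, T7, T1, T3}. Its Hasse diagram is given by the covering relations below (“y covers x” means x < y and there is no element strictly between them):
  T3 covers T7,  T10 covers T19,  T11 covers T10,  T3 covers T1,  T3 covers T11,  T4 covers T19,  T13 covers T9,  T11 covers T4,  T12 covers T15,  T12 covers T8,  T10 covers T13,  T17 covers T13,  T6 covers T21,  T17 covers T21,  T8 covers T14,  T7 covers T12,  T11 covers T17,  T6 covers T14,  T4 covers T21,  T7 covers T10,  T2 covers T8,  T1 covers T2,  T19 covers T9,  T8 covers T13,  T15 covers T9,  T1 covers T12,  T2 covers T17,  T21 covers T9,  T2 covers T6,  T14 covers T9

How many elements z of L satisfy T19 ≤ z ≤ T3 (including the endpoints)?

The interval [T19, T3] = {T10, T11, T19, T3, T4, T7}, which has 6 elements.

6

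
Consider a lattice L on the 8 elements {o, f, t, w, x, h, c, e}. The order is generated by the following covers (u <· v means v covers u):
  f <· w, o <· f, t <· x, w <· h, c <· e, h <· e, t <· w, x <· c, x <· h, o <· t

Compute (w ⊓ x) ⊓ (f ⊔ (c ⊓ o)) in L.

w ∧ x = t
c ∧ o = o
f ∨ o = f
t ∧ f = o

o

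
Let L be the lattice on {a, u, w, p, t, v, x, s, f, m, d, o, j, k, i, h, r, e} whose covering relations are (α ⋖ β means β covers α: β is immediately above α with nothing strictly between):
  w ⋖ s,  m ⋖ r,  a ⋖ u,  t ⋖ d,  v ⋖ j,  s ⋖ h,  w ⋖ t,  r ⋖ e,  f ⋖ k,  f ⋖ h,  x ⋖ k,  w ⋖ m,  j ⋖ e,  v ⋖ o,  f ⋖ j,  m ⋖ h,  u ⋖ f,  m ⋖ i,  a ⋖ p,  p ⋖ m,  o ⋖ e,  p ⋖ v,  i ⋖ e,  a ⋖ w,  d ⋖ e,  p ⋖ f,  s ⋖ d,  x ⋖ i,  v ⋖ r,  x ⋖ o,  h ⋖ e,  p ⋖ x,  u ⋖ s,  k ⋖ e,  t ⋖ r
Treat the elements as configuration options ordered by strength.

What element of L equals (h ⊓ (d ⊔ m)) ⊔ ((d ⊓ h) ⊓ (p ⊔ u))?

h

d ∨ m = e
h ∧ e = h
d ∧ h = s
p ∨ u = f
s ∧ f = u
h ∨ u = h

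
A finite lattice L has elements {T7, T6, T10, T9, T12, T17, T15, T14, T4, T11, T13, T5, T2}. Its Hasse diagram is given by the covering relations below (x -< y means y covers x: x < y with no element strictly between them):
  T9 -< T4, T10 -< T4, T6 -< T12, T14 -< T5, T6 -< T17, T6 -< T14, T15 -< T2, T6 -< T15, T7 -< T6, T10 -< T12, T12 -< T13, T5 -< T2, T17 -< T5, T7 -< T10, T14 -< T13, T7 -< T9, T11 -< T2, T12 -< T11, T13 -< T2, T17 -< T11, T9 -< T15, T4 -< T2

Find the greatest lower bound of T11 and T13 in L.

Common lower bounds of {T11, T13}: T10, T12, T6, T7.
The greatest among these is T12.

T12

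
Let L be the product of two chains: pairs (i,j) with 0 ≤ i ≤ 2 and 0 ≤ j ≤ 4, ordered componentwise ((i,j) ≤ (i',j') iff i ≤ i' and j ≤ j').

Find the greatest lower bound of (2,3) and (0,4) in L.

(0,3)

In a product of chains, the meet is componentwise min, giving (0,3).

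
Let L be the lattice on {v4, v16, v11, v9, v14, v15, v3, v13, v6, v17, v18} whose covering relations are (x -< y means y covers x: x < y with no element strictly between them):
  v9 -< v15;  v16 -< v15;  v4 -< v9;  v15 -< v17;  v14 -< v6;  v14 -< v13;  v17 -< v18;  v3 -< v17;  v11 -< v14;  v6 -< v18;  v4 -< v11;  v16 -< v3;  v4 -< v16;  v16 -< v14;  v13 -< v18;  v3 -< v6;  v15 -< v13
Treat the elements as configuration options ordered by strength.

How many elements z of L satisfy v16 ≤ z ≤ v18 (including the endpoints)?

The interval [v16, v18] = {v13, v14, v15, v16, v17, v18, v3, v6}, which has 8 elements.

8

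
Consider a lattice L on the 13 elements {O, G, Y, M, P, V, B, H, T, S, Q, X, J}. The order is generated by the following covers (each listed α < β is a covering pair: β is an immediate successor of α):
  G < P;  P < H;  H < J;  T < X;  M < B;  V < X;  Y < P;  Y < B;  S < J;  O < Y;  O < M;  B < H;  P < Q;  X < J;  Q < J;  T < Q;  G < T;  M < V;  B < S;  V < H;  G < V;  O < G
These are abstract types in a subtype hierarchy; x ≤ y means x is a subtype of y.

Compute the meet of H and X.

Common lower bounds of {H, X}: G, M, O, V.
The greatest among these is V.

V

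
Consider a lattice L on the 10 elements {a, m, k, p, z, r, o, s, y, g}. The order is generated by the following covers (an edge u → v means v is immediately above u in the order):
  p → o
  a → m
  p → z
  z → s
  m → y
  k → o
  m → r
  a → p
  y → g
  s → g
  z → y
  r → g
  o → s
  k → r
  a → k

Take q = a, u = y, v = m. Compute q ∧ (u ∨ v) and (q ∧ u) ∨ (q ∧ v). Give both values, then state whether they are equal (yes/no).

u ∨ v = y, so q ∧ (u ∨ v) = a ∧ y = a.
q ∧ u = a and q ∧ v = a, so (q ∧ u) ∨ (q ∧ v) = a ∨ a = a.
Equal: yes.

a; a; yes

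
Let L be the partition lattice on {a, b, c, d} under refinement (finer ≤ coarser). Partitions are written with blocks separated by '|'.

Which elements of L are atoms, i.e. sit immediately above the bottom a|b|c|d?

The atoms are exactly the elements that cover a|b|c|d: ab|c|d, ac|b|d, ad|b|c, a|bc|d, a|bd|c, a|b|cd.

ab|c|d, ac|b|d, ad|b|c, a|bc|d, a|bd|c, a|b|cd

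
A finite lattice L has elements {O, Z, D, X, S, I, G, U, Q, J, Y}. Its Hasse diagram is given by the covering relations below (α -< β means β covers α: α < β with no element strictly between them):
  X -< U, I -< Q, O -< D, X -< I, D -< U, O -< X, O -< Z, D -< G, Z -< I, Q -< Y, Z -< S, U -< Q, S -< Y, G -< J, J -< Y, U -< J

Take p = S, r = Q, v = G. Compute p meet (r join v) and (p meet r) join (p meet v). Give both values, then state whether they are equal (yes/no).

S; Z; no

r join v = Y, so p meet (r join v) = S meet Y = S.
p meet r = Z and p meet v = O, so (p meet r) join (p meet v) = Z join O = Z.
Equal: no.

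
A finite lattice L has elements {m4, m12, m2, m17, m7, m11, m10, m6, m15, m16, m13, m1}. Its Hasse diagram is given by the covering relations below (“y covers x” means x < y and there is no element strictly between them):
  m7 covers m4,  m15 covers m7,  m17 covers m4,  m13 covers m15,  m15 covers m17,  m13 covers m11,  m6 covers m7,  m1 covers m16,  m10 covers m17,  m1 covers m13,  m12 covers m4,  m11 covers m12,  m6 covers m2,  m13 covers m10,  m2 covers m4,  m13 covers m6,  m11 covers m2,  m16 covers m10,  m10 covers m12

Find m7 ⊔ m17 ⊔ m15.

m15

Common upper bounds of {m7, m17, m15}: m1, m13, m15.
The least among these is m15.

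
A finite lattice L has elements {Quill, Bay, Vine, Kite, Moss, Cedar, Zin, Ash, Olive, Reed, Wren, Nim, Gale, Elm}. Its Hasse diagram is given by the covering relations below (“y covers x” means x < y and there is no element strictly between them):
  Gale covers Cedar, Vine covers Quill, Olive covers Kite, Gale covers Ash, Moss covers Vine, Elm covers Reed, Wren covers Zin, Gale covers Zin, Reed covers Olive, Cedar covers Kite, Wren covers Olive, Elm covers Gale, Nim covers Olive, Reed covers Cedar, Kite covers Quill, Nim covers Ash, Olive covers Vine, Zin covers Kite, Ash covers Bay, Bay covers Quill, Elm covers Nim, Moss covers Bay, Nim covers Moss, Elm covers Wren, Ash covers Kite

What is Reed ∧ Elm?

Reed

Common lower bounds of {Reed, Elm}: Cedar, Kite, Olive, Quill, Reed, Vine.
The greatest among these is Reed.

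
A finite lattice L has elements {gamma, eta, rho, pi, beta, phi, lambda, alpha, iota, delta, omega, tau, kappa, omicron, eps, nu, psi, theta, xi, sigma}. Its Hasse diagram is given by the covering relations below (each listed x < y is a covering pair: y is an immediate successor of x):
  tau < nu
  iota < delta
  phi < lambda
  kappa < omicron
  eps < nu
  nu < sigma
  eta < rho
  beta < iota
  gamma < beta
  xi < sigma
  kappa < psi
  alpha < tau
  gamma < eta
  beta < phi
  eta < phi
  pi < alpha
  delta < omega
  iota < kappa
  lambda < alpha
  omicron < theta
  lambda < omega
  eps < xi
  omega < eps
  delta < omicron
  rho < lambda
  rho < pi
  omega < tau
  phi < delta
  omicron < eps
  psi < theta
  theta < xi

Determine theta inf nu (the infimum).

Common lower bounds of {theta, nu}: beta, delta, eta, gamma, iota, kappa, omicron, phi.
The greatest among these is omicron.

omicron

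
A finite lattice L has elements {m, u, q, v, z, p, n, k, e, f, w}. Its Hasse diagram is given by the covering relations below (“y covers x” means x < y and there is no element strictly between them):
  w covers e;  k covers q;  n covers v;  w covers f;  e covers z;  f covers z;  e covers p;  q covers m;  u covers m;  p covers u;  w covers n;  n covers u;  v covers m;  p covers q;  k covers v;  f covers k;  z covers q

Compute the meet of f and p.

Common lower bounds of {f, p}: m, q.
The greatest among these is q.

q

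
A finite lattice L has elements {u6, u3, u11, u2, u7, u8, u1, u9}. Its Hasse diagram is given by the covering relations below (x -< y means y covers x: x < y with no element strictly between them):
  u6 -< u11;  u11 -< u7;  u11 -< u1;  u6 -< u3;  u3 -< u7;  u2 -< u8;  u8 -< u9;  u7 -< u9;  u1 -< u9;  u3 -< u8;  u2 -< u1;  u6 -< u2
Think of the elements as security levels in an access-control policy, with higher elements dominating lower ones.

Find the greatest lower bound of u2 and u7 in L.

Common lower bounds of {u2, u7}: u6.
The greatest among these is u6.

u6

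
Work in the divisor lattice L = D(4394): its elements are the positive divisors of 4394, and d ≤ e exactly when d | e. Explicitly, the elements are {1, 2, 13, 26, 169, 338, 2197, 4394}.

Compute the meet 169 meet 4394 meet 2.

In the divisibility order, the meet is the greatest common divisor: gcd(169, 4394, 2) = 1.

1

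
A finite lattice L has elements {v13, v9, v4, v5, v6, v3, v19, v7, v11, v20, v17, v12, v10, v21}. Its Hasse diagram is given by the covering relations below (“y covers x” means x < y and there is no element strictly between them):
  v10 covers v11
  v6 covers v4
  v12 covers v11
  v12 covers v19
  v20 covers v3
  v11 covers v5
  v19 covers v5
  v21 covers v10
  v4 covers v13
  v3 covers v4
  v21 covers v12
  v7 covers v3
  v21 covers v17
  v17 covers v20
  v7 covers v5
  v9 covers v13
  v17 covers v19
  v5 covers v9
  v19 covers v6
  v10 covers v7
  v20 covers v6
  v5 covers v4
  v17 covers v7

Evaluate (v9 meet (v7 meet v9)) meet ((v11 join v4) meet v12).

v7 ∧ v9 = v9
v9 ∧ v9 = v9
v11 ∨ v4 = v11
v11 ∧ v12 = v11
v9 ∧ v11 = v9

v9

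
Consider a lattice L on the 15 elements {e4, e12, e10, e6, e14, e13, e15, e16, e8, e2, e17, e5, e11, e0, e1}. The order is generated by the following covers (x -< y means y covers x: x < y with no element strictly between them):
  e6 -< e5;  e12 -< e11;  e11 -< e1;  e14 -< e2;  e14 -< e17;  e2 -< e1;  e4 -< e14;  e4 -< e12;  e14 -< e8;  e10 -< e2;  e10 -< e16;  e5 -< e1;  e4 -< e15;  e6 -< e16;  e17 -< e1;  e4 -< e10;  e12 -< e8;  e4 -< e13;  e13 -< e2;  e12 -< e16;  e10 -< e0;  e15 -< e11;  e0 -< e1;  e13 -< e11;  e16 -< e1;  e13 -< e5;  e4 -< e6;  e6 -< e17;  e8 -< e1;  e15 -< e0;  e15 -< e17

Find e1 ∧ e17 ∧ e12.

Common lower bounds of {e1, e17, e12}: e4.
The greatest among these is e4.

e4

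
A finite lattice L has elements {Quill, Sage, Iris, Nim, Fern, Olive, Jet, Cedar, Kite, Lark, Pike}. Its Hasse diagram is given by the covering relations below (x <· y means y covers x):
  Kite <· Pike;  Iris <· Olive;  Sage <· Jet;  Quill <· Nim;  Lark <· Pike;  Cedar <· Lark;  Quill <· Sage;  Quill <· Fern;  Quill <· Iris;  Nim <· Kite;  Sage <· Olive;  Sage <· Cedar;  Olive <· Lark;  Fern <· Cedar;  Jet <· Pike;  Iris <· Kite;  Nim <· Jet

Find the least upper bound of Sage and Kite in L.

Pike

Common upper bounds of {Sage, Kite}: Pike.
The least among these is Pike.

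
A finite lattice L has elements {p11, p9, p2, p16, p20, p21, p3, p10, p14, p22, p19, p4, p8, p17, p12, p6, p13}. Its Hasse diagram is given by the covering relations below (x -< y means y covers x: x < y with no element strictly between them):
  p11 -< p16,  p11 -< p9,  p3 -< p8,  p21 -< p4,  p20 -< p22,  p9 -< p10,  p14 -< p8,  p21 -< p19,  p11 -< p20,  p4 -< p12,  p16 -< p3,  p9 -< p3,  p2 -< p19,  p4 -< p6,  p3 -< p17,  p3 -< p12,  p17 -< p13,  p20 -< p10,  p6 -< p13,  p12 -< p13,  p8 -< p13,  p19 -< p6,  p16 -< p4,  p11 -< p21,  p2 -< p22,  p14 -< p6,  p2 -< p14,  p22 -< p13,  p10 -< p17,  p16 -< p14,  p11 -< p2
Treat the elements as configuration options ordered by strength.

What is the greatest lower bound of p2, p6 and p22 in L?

p2

Common lower bounds of {p2, p6, p22}: p11, p2.
The greatest among these is p2.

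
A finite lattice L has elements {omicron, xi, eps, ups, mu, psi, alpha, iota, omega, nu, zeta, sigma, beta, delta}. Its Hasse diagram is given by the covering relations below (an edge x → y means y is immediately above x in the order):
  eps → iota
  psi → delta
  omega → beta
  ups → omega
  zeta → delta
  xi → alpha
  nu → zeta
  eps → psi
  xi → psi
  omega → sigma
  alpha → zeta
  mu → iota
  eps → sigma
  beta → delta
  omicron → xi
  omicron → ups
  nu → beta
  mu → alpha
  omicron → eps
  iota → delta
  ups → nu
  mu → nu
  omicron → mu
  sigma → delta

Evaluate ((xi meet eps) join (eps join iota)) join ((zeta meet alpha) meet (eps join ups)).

xi ∧ eps = omicron
eps ∨ iota = iota
omicron ∨ iota = iota
zeta ∧ alpha = alpha
eps ∨ ups = sigma
alpha ∧ sigma = omicron
iota ∨ omicron = iota

iota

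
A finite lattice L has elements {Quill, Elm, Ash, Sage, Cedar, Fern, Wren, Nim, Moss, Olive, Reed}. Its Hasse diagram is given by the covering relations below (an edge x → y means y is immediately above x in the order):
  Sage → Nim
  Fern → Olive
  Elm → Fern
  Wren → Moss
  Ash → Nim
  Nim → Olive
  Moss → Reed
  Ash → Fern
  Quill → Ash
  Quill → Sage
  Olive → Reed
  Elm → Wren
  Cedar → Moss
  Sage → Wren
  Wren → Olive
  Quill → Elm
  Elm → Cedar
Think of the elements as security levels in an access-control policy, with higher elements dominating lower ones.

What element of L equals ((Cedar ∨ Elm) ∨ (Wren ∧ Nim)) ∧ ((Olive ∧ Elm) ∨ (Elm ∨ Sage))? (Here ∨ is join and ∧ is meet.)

Wren

Cedar ∨ Elm = Cedar
Wren ∧ Nim = Sage
Cedar ∨ Sage = Moss
Olive ∧ Elm = Elm
Elm ∨ Sage = Wren
Elm ∨ Wren = Wren
Moss ∧ Wren = Wren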